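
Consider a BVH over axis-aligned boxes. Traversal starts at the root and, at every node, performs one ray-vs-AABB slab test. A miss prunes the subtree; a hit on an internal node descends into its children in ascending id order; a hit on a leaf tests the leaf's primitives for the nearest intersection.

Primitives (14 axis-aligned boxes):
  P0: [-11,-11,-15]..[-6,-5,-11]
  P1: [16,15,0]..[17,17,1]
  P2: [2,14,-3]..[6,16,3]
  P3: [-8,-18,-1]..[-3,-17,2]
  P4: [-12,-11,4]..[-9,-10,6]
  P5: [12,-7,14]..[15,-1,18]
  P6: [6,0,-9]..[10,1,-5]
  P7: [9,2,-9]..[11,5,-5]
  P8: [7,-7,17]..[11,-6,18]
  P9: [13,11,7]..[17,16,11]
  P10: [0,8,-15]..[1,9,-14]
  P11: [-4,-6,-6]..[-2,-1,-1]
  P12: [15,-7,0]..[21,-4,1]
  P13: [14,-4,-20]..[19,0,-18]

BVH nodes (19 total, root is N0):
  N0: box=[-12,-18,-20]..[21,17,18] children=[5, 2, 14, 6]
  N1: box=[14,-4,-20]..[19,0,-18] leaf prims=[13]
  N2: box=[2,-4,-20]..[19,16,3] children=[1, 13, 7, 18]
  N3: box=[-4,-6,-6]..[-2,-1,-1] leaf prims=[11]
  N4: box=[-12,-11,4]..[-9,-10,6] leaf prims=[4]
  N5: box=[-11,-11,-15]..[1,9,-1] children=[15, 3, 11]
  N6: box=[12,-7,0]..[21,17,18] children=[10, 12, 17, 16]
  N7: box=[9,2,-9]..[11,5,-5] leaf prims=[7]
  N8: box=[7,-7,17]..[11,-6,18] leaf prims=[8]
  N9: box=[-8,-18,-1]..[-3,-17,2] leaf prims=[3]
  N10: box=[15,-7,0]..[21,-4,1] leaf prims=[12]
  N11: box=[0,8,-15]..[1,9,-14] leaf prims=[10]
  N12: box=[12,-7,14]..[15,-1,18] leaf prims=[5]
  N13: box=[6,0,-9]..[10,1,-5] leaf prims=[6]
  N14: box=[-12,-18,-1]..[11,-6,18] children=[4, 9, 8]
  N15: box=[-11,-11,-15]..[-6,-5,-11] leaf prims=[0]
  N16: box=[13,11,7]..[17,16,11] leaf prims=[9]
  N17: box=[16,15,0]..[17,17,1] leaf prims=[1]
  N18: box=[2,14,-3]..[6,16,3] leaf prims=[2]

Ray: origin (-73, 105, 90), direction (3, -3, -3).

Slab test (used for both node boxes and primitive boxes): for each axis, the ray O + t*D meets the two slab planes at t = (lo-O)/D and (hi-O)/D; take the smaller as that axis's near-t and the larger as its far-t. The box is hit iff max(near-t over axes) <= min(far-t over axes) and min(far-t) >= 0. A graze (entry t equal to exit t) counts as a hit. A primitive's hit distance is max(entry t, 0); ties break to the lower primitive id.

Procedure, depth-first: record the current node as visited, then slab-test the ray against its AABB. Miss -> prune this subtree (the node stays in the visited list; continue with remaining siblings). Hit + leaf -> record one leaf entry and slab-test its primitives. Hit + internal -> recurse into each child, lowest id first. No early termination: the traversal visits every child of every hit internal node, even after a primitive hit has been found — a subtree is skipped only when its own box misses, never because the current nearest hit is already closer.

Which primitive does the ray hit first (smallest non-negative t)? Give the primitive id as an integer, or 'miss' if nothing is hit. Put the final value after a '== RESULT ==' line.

Walk:
N0 x:[61/3,94/3] y:[88/3,41] z:[24,110/3] -> hit [88/3,94/3], descend [2, 5, 6, 14]
  N2 x:[25,92/3] y:[89/3,109/3] z:[29,110/3] -> hit [89/3,92/3], descend [1, 7, 13, 18]
    N1 x:[29,92/3] y:[35,109/3] z:[36,110/3] -> miss, prune
    N7 x:[82/3,28] y:[100/3,103/3] z:[95/3,33] -> miss, prune
    N13 x:[79/3,83/3] y:[104/3,35] z:[95/3,33] -> miss, prune
    N18 x:[25,79/3] y:[89/3,91/3] z:[29,31] -> miss, prune
  N5 x:[62/3,74/3] y:[32,116/3] z:[91/3,35] -> miss, prune
  N6 x:[85/3,94/3] y:[88/3,112/3] z:[24,30] -> hit [88/3,30], descend [10, 12, 16, 17]
    N10 x:[88/3,94/3] y:[109/3,112/3] z:[89/3,30] -> miss, prune
    N12 x:[85/3,88/3] y:[106/3,112/3] z:[24,76/3] -> miss, prune
    N16 x:[86/3,30] y:[89/3,94/3] z:[79/3,83/3] -> miss, prune
    N17 x:[89/3,30] y:[88/3,30] z:[89/3,30] -> hit [89/3,30] leaf, test {P1@t=89/3}
  N14 x:[61/3,28] y:[37,41] z:[24,91/3] -> miss, prune

Summary -> nodes [0, 2, 1, 7, 13, 18, 5, 6, 10, 12, 16, 17, 14]; box-tests=13; leaf-entries=1; first=P1

== RESULT ==
1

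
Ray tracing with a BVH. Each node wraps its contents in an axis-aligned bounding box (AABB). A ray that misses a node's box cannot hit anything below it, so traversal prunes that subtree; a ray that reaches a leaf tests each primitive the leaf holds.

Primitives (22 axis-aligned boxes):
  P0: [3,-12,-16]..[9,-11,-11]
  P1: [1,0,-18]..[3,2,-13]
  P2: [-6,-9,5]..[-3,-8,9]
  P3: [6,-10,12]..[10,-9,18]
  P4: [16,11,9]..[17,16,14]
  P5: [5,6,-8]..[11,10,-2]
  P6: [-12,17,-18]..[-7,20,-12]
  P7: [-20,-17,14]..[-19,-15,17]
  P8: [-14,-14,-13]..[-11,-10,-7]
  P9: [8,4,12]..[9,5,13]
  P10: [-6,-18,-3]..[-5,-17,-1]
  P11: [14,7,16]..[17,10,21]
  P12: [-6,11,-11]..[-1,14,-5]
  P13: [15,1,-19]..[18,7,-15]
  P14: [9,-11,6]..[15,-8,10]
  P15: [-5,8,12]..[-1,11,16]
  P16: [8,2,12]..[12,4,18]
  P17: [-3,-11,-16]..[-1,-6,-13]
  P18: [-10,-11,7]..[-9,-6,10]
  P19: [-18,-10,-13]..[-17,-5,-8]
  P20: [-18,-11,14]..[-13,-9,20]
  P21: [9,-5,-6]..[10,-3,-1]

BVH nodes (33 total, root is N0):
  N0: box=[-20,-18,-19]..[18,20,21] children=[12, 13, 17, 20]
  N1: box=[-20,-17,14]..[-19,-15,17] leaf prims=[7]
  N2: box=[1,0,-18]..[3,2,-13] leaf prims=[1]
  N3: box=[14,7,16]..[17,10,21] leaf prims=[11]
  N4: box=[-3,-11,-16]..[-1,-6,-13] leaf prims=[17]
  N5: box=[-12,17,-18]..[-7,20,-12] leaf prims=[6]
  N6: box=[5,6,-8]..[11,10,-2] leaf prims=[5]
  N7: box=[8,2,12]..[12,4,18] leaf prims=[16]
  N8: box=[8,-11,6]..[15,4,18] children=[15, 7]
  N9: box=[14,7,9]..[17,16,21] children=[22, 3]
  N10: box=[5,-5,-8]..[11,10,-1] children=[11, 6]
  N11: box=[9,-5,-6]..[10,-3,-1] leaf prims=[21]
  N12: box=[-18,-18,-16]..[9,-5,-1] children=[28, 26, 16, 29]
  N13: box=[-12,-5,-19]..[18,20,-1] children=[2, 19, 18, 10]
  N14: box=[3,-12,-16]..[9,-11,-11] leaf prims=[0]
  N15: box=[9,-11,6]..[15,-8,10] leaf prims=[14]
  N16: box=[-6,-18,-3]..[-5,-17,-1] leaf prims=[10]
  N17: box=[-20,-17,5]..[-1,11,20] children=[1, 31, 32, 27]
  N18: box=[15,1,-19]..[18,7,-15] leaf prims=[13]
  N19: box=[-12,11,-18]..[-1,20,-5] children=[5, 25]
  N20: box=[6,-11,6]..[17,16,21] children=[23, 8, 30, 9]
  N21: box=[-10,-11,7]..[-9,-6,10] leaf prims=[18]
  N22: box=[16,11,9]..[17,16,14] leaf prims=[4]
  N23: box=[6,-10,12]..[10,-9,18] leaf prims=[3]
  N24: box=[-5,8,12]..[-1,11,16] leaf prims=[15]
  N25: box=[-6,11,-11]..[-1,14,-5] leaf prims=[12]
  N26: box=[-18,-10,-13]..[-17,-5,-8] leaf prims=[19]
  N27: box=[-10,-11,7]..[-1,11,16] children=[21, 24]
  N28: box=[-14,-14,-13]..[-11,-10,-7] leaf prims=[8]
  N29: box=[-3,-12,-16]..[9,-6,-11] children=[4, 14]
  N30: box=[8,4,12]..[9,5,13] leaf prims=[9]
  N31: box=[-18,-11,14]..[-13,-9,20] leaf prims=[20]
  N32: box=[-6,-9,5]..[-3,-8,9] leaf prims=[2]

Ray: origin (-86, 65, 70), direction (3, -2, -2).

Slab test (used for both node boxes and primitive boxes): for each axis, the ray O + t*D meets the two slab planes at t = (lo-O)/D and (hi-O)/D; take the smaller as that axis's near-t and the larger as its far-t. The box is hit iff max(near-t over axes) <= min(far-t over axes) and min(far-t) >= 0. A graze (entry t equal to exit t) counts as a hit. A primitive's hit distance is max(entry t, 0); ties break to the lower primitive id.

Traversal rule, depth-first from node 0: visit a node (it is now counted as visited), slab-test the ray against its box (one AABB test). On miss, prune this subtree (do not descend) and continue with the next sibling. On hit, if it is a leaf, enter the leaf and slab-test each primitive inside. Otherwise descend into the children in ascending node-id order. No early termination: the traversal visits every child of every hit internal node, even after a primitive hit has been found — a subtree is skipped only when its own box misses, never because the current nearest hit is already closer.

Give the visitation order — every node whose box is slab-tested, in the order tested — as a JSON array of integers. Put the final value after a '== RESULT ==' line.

Walk:
N0 x:[22,104/3] y:[45/2,83/2] z:[49/2,89/2] -> hit [49/2,104/3], descend [12, 13, 17, 20]
  N12 x:[68/3,95/3] y:[35,83/2] z:[71/2,43] -> miss, prune
  N13 x:[74/3,104/3] y:[45/2,35] z:[71/2,89/2] -> miss, prune
  N17 x:[22,85/3] y:[27,41] z:[25,65/2] -> hit [27,85/3], descend [1, 27, 31, 32]
    N1 x:[22,67/3] y:[40,41] z:[53/2,28] -> miss, prune
    N27 x:[76/3,85/3] y:[27,38] z:[27,63/2] -> hit [27,85/3], descend [21, 24]
      N21 x:[76/3,77/3] y:[71/2,38] z:[30,63/2] -> miss, prune
      N24 x:[27,85/3] y:[27,57/2] z:[27,29] -> hit [27,85/3] leaf, test {P15@t=27}
    N31 x:[68/3,73/3] y:[37,38] z:[25,28] -> miss, prune
    N32 x:[80/3,83/3] y:[73/2,37] z:[61/2,65/2] -> miss, prune
  N20 x:[92/3,103/3] y:[49/2,38] z:[49/2,32] -> hit [92/3,32], descend [8, 9, 23, 30]
    N8 x:[94/3,101/3] y:[61/2,38] z:[26,32] -> hit [94/3,32], descend [7, 15]
      N7 x:[94/3,98/3] y:[61/2,63/2] z:[26,29] -> miss, prune
      N15 x:[95/3,101/3] y:[73/2,38] z:[30,32] -> miss, prune
    N9 x:[100/3,103/3] y:[49/2,29] z:[49/2,61/2] -> miss, prune
    N23 x:[92/3,32] y:[37,75/2] z:[26,29] -> miss, prune
    N30 x:[94/3,95/3] y:[30,61/2] z:[57/2,29] -> miss, prune

Summary -> nodes [0, 12, 13, 17, 1, 27, 21, 24, 31, 32, 20, 8, 7, 15, 9, 23, 30]; box-tests=17; leaf-entries=1; first=P15

== RESULT ==
[0, 12, 13, 17, 1, 27, 21, 24, 31, 32, 20, 8, 7, 15, 9, 23, 30]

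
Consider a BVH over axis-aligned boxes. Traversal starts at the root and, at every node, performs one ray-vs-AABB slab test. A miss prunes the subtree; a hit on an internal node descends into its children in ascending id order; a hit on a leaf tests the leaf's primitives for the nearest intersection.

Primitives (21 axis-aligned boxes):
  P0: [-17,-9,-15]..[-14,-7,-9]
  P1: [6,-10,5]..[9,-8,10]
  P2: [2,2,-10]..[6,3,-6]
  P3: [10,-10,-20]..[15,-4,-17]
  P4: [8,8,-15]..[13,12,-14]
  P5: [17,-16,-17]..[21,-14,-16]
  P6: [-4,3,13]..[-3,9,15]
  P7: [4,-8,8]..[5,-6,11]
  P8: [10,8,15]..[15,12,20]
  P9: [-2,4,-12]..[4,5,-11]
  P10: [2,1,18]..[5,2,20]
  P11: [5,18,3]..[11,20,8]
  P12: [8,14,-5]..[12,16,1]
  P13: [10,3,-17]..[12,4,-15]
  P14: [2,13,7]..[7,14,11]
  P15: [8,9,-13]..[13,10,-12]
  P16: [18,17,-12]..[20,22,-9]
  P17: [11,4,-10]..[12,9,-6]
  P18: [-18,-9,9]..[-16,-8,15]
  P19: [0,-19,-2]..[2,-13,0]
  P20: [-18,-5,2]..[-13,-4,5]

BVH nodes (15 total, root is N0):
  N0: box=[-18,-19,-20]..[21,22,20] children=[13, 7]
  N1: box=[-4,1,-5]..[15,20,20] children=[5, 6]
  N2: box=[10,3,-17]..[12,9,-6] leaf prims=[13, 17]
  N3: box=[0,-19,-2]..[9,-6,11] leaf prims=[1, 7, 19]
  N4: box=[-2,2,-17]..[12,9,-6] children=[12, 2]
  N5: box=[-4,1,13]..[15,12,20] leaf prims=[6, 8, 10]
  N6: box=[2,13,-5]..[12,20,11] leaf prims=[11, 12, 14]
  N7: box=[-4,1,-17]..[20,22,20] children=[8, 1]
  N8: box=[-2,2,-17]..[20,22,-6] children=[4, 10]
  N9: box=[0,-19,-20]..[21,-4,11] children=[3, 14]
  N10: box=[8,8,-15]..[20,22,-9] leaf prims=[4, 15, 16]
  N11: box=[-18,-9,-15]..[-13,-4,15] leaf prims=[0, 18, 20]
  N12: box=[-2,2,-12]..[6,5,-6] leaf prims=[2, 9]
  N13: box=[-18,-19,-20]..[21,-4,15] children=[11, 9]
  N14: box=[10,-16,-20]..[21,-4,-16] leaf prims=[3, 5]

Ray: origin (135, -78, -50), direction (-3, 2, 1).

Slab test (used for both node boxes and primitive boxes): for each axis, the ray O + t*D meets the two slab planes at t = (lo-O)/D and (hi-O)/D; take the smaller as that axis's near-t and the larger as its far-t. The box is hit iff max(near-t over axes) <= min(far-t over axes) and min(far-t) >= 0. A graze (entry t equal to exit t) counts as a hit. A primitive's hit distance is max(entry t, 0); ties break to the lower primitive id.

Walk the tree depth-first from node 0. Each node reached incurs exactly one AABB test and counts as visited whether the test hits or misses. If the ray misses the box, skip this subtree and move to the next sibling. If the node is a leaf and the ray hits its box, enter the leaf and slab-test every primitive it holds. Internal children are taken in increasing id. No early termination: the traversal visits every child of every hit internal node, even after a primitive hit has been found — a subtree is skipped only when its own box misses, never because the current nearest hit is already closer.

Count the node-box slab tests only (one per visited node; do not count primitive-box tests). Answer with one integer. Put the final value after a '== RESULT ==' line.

Trace the traversal:
N0 x:[38,51] y:[59/2,50] z:[30,70] -> hit [38,50], descend [7, 13]
  N7 x:[115/3,139/3] y:[79/2,50] z:[33,70] -> hit [79/2,139/3], descend [1, 8]
    N1 x:[40,139/3] y:[79/2,49] z:[45,70] -> hit [45,139/3], descend [5, 6]
      N5 x:[40,139/3] y:[79/2,45] z:[63,70] -> miss, prune
      N6 x:[41,133/3] y:[91/2,49] z:[45,61] -> miss, prune
    N8 x:[115/3,137/3] y:[40,50] z:[33,44] -> hit [40,44], descend [4, 10]
      N4 x:[41,137/3] y:[40,87/2] z:[33,44] -> hit [41,87/2], descend [2, 12]
        N2 x:[41,125/3] y:[81/2,87/2] z:[33,44] -> hit [41,125/3] leaf, test {P13(miss), P17@t=41}
        N12 x:[43,137/3] y:[40,83/2] z:[38,44] -> miss, prune
      N10 x:[115/3,127/3] y:[43,50] z:[35,41] -> miss, prune
  N13 x:[38,51] y:[59/2,37] z:[30,65] -> miss, prune

Summary -> nodes [0, 7, 1, 5, 6, 8, 4, 2, 12, 10, 13]; box-tests=11; leaf-entries=1; first=P17

== RESULT ==
11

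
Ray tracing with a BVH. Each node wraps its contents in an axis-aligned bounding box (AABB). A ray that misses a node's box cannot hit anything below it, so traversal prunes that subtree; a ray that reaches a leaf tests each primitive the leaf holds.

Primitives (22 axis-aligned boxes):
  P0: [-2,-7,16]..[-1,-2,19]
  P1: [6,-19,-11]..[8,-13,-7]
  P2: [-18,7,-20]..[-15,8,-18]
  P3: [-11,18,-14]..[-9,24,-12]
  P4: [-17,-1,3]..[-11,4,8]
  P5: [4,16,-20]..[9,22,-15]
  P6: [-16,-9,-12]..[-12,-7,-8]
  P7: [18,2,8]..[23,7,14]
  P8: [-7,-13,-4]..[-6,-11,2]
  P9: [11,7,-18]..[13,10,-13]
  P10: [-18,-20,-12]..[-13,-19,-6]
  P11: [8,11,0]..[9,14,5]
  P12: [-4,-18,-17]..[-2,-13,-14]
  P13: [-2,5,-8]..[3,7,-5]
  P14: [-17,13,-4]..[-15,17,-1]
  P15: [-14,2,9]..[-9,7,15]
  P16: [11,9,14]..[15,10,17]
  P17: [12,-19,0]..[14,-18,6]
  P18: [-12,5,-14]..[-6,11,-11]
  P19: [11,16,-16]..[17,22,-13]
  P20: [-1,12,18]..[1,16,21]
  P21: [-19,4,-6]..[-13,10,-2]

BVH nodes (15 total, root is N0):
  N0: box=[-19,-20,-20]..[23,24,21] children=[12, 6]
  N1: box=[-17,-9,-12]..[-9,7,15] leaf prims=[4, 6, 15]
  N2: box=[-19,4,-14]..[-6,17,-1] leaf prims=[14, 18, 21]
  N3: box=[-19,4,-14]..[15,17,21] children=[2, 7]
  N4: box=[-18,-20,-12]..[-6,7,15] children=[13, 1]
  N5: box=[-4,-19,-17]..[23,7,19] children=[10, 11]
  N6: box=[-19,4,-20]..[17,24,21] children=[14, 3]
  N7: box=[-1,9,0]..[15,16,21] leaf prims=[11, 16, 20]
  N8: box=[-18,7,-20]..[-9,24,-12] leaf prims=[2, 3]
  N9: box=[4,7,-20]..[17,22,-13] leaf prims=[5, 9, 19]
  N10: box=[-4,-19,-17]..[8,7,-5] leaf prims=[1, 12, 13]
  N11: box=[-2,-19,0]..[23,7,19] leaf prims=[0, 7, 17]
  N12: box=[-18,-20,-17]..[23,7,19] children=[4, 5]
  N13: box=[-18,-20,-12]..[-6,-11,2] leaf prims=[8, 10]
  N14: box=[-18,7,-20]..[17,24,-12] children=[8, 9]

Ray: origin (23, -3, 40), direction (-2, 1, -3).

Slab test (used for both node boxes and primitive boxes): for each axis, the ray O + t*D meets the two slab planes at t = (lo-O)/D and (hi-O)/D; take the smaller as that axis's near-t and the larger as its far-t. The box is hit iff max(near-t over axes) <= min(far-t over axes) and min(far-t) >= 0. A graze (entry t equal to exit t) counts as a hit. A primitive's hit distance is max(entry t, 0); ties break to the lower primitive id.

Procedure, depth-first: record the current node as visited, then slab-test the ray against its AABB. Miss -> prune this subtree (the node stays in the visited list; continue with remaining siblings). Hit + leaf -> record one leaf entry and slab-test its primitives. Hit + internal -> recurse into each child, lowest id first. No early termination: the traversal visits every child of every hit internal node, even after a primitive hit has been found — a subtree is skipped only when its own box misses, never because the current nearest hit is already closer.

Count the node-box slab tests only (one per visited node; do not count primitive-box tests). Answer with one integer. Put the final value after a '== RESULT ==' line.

Trace the traversal:
N0 x:[0,21] y:[-17,27] z:[19/3,20] -> hit [19/3,20], descend [6, 12]
  N6 x:[3,21] y:[7,27] z:[19/3,20] -> hit [7,20], descend [3, 14]
    N3 x:[4,21] y:[7,20] z:[19/3,18] -> hit [7,18], descend [2, 7]
      N2 x:[29/2,21] y:[7,20] z:[41/3,18] -> hit [29/2,18] leaf, test {P14(miss), P18(miss), P21(miss)}
      N7 x:[4,12] y:[12,19] z:[19/3,40/3] -> hit [12,12] leaf, test {P11(miss), P16(miss), P20(miss)}
    N14 x:[3,41/2] y:[10,27] z:[52/3,20] -> hit [52/3,20], descend [8, 9]
      N8 x:[16,41/2] y:[10,27] z:[52/3,20] -> hit [52/3,20] leaf, test {P2(miss), P3(miss)}
      N9 x:[3,19/2] y:[10,25] z:[53/3,20] -> miss, prune
  N12 x:[0,41/2] y:[-17,10] z:[7,19] -> hit [7,10], descend [4, 5]
    N4 x:[29/2,41/2] y:[-17,10] z:[25/3,52/3] -> miss, prune
    N5 x:[0,27/2] y:[-16,10] z:[7,19] -> hit [7,10], descend [10, 11]
      N10 x:[15/2,27/2] y:[-16,10] z:[15,19] -> miss, prune
      N11 x:[0,25/2] y:[-16,10] z:[7,40/3] -> hit [7,10] leaf, test {P0(miss), P7(miss), P17(miss)}

13 AABB tests over nodes [0, 6, 3, 2, 7, 14, 8, 9, 12, 4, 5, 10, 11]; 4 leaves entered; closest miss.

== RESULT ==
13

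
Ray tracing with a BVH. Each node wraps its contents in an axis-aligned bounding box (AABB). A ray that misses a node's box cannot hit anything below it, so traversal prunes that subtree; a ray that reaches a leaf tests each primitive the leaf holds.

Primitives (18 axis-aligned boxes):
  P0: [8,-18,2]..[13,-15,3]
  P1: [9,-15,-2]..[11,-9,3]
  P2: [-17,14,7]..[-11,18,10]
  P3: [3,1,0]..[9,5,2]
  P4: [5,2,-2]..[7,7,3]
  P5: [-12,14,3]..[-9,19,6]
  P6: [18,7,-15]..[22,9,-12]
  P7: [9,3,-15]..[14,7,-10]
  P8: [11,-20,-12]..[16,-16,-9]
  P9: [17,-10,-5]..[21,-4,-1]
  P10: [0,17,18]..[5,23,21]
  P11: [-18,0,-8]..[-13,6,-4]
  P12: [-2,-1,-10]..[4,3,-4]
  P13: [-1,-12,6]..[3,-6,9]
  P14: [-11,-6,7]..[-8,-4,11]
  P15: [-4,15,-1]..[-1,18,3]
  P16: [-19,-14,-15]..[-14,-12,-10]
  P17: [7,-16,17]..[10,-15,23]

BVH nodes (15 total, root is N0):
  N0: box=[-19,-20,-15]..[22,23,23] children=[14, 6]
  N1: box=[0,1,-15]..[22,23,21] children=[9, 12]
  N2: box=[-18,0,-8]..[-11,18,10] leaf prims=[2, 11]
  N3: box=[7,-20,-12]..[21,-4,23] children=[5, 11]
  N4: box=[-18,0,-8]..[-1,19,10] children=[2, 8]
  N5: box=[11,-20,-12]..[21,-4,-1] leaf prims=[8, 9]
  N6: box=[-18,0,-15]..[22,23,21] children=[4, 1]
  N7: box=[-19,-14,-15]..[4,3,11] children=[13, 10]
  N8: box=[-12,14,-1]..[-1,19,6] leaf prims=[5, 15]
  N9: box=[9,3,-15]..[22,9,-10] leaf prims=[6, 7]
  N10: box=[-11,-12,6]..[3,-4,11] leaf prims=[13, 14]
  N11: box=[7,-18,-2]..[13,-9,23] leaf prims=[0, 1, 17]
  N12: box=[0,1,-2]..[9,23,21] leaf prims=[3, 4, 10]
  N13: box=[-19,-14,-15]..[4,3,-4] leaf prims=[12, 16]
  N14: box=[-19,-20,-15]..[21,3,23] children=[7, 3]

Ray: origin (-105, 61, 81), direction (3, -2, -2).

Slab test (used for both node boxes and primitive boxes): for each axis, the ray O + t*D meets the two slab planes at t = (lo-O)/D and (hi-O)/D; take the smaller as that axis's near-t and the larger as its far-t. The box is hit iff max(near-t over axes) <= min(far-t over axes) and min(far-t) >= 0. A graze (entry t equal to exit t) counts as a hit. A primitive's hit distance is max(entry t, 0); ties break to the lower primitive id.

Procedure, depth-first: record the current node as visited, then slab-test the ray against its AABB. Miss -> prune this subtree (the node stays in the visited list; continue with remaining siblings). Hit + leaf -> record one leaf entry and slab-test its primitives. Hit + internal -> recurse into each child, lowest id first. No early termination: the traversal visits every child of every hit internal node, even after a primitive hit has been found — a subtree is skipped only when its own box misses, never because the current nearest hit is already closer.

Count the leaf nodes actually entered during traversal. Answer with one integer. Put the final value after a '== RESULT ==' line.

Walk:
N0 x:[86/3,127/3] y:[19,81/2] z:[29,48] -> hit [29,81/2], descend [6, 14]
  N6 x:[29,127/3] y:[19,61/2] z:[30,48] -> hit [30,61/2], descend [1, 4]
    N1 x:[35,127/3] y:[19,30] z:[30,48] -> miss, prune
    N4 x:[29,104/3] y:[21,61/2] z:[71/2,89/2] -> miss, prune
  N14 x:[86/3,42] y:[29,81/2] z:[29,48] -> hit [29,81/2], descend [3, 7]
    N3 x:[112/3,42] y:[65/2,81/2] z:[29,93/2] -> hit [112/3,81/2], descend [5, 11]
      N5 x:[116/3,42] y:[65/2,81/2] z:[41,93/2] -> miss, prune
      N11 x:[112/3,118/3] y:[35,79/2] z:[29,83/2] -> hit [112/3,118/3] leaf, test {P0@t=39, P1(miss), P17(miss)}
    N7 x:[86/3,109/3] y:[29,75/2] z:[35,48] -> hit [35,109/3], descend [10, 13]
      N10 x:[94/3,36] y:[65/2,73/2] z:[35,75/2] -> hit [35,36] leaf, test {P13@t=36, P14(miss)}
      N13 x:[86/3,109/3] y:[29,75/2] z:[85/2,48] -> miss, prune

Visited [0, 6, 1, 4, 14, 3, 5, 11, 7, 10, 13]. Tests: 11 box, 2 leaf. Nearest: P13.

== RESULT ==
2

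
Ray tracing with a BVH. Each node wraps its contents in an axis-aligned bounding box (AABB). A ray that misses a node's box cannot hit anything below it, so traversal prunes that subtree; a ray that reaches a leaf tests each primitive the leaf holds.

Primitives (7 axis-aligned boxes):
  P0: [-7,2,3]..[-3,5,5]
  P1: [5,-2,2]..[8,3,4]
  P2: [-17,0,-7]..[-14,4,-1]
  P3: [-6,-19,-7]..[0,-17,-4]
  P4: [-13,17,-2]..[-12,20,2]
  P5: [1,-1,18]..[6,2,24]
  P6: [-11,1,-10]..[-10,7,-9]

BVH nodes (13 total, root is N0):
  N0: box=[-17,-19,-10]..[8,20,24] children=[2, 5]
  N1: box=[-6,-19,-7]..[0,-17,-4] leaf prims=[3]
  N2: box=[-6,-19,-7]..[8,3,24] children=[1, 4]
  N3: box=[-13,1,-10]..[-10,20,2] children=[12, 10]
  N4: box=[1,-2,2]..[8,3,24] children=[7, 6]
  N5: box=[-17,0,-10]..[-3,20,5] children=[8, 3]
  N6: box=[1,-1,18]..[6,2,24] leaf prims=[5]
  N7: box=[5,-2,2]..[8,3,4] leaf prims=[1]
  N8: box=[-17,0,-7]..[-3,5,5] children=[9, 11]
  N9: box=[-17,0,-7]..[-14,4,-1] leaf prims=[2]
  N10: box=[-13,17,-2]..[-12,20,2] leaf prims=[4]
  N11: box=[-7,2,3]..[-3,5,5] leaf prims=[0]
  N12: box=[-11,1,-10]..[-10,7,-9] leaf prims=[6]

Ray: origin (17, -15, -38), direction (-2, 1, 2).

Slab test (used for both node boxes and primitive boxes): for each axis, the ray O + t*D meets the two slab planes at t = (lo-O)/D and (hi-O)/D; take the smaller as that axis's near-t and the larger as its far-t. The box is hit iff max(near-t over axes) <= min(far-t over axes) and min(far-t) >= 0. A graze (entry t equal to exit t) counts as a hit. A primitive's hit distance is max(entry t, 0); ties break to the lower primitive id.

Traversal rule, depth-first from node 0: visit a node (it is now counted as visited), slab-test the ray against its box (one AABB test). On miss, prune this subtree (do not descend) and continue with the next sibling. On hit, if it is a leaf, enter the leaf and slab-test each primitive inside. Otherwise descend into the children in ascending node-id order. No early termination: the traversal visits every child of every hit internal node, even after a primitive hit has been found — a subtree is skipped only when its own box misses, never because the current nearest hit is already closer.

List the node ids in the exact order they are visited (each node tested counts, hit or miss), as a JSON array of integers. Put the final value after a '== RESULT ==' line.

Walk:
N0 x:[9/2,17] y:[-4,35] z:[14,31] -> hit [14,17], descend [2, 5]
  N2 x:[9/2,23/2] y:[-4,18] z:[31/2,31] -> miss, prune
  N5 x:[10,17] y:[15,35] z:[14,43/2] -> hit [15,17], descend [3, 8]
    N3 x:[27/2,15] y:[16,35] z:[14,20] -> miss, prune
    N8 x:[10,17] y:[15,20] z:[31/2,43/2] -> hit [31/2,17], descend [9, 11]
      N9 x:[31/2,17] y:[15,19] z:[31/2,37/2] -> hit [31/2,17] leaf, test {P2@t=31/2}
      N11 x:[10,12] y:[17,20] z:[41/2,43/2] -> miss, prune

Visited [0, 2, 5, 3, 8, 9, 11]. Tests: 7 box, 1 leaf. Nearest: P2.

== RESULT ==
[0, 2, 5, 3, 8, 9, 11]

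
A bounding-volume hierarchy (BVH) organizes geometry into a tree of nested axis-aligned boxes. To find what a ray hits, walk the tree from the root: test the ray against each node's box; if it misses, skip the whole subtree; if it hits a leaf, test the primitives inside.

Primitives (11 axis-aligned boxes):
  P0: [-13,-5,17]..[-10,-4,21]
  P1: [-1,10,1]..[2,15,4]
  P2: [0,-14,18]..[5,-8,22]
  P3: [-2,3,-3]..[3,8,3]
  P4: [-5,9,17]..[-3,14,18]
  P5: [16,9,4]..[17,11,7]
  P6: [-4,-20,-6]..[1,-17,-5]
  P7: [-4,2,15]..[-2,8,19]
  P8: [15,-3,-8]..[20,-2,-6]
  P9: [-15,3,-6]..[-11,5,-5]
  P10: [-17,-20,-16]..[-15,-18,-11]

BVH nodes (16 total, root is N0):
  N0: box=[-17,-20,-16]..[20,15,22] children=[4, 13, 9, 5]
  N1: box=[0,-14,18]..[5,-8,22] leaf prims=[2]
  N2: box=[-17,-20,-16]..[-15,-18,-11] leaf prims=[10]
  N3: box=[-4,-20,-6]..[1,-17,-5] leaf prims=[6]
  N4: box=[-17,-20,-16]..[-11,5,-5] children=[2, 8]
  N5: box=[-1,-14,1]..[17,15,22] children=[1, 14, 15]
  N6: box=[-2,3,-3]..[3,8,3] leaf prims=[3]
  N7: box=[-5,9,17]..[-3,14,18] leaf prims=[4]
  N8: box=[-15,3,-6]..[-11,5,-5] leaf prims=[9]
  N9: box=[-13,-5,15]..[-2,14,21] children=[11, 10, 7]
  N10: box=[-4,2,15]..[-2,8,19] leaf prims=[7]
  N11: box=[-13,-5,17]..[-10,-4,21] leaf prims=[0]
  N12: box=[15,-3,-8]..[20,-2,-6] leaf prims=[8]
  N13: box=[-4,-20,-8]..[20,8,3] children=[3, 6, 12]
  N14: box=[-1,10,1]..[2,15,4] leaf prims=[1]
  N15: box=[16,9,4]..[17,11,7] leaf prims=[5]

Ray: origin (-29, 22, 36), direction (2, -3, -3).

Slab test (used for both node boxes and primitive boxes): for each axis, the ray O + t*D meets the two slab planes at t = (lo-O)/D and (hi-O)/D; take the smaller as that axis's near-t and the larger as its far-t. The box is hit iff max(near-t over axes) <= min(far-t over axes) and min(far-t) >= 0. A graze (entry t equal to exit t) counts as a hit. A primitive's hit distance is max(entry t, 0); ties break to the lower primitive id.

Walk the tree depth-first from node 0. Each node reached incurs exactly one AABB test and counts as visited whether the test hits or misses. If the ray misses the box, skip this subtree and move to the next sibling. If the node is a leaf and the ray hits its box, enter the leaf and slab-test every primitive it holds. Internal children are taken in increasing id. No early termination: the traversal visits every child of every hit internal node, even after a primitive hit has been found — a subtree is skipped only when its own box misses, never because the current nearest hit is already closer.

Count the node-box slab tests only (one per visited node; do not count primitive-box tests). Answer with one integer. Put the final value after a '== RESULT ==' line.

Traverse from the root:
N0 x:[6,49/2] y:[7/3,14] z:[14/3,52/3] -> hit [6,14], descend [4, 5, 9, 13]
  N4 x:[6,9] y:[17/3,14] z:[41/3,52/3] -> miss, prune
  N5 x:[14,23] y:[7/3,12] z:[14/3,35/3] -> miss, prune
  N9 x:[8,27/2] y:[8/3,9] z:[5,7] -> miss, prune
  N13 x:[25/2,49/2] y:[14/3,14] z:[11,44/3] -> hit [25/2,14], descend [3, 6, 12]
    N3 x:[25/2,15] y:[13,14] z:[41/3,14] -> hit [41/3,14] leaf, test {P6@t=41/3}
    N6 x:[27/2,16] y:[14/3,19/3] z:[11,13] -> miss, prune
    N12 x:[22,49/2] y:[8,25/3] z:[14,44/3] -> miss, prune

Summary -> nodes [0, 4, 5, 9, 13, 3, 6, 12]; box-tests=8; leaf-entries=1; first=P6

== RESULT ==
8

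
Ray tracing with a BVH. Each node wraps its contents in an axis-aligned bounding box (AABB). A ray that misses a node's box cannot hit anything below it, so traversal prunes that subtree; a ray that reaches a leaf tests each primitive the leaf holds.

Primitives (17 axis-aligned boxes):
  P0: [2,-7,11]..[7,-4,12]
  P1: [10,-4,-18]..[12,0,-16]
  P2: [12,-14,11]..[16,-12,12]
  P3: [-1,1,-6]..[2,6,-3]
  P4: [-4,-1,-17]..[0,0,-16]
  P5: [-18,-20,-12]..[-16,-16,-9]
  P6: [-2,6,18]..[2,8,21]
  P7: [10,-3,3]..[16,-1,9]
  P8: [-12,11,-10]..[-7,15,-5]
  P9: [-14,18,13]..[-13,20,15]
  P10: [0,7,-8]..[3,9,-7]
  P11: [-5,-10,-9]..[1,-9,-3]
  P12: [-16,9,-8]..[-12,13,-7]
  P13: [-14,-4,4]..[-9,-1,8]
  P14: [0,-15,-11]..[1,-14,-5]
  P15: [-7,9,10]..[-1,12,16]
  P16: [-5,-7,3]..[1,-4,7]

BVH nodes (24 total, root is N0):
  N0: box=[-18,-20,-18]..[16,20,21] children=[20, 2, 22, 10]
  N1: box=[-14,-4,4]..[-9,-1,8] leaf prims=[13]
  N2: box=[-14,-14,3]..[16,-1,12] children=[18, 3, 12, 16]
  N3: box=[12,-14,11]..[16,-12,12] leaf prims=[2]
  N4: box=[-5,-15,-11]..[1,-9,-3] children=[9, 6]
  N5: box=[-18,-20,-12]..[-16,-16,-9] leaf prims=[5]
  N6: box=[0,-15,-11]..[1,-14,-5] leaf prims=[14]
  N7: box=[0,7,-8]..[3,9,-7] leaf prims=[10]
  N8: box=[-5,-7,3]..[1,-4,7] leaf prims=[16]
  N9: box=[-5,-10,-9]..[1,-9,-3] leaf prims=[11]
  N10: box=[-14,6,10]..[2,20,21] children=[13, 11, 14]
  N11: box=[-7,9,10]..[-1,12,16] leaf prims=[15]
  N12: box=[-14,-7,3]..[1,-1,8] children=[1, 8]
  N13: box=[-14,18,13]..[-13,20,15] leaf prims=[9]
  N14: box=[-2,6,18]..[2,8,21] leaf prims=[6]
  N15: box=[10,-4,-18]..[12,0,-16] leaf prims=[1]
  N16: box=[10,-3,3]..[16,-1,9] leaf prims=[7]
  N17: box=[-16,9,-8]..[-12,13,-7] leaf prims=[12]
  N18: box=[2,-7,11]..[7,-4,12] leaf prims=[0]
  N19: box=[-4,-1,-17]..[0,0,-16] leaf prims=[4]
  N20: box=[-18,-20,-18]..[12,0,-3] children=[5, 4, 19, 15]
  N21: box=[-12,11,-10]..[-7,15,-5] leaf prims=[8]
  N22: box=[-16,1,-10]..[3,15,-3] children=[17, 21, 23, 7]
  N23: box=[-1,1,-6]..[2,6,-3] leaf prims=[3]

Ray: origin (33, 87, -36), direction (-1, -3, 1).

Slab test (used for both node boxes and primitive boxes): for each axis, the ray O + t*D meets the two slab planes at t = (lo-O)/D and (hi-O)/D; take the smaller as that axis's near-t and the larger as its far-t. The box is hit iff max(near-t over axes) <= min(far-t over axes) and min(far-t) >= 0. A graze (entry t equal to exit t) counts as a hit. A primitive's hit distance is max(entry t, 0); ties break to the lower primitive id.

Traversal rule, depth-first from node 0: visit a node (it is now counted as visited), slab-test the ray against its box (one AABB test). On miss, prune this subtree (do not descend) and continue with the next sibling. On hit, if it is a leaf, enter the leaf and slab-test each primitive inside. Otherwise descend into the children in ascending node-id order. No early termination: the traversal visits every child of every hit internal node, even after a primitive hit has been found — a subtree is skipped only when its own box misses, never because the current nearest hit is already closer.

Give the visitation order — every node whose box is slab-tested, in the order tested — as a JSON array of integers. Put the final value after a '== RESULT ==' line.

Walk:
N0 x:[17,51] y:[67/3,107/3] z:[18,57] -> hit [67/3,107/3], descend [2, 10, 20, 22]
  N2 x:[17,47] y:[88/3,101/3] z:[39,48] -> miss, prune
  N10 x:[31,47] y:[67/3,27] z:[46,57] -> miss, prune
  N20 x:[21,51] y:[29,107/3] z:[18,33] -> hit [29,33], descend [4, 5, 15, 19]
    N4 x:[32,38] y:[32,34] z:[25,33] -> hit [32,33], descend [6, 9]
      N6 x:[32,33] y:[101/3,34] z:[25,31] -> miss, prune
      N9 x:[32,38] y:[32,97/3] z:[27,33] -> hit [32,97/3] leaf, test {P11@t=32}
    N5 x:[49,51] y:[103/3,107/3] z:[24,27] -> miss, prune
    N15 x:[21,23] y:[29,91/3] z:[18,20] -> miss, prune
    N19 x:[33,37] y:[29,88/3] z:[19,20] -> miss, prune
  N22 x:[30,49] y:[24,86/3] z:[26,33] -> miss, prune

Summary -> nodes [0, 2, 10, 20, 4, 6, 9, 5, 15, 19, 22]; box-tests=11; leaf-entries=1; first=P11

== RESULT ==
[0, 2, 10, 20, 4, 6, 9, 5, 15, 19, 22]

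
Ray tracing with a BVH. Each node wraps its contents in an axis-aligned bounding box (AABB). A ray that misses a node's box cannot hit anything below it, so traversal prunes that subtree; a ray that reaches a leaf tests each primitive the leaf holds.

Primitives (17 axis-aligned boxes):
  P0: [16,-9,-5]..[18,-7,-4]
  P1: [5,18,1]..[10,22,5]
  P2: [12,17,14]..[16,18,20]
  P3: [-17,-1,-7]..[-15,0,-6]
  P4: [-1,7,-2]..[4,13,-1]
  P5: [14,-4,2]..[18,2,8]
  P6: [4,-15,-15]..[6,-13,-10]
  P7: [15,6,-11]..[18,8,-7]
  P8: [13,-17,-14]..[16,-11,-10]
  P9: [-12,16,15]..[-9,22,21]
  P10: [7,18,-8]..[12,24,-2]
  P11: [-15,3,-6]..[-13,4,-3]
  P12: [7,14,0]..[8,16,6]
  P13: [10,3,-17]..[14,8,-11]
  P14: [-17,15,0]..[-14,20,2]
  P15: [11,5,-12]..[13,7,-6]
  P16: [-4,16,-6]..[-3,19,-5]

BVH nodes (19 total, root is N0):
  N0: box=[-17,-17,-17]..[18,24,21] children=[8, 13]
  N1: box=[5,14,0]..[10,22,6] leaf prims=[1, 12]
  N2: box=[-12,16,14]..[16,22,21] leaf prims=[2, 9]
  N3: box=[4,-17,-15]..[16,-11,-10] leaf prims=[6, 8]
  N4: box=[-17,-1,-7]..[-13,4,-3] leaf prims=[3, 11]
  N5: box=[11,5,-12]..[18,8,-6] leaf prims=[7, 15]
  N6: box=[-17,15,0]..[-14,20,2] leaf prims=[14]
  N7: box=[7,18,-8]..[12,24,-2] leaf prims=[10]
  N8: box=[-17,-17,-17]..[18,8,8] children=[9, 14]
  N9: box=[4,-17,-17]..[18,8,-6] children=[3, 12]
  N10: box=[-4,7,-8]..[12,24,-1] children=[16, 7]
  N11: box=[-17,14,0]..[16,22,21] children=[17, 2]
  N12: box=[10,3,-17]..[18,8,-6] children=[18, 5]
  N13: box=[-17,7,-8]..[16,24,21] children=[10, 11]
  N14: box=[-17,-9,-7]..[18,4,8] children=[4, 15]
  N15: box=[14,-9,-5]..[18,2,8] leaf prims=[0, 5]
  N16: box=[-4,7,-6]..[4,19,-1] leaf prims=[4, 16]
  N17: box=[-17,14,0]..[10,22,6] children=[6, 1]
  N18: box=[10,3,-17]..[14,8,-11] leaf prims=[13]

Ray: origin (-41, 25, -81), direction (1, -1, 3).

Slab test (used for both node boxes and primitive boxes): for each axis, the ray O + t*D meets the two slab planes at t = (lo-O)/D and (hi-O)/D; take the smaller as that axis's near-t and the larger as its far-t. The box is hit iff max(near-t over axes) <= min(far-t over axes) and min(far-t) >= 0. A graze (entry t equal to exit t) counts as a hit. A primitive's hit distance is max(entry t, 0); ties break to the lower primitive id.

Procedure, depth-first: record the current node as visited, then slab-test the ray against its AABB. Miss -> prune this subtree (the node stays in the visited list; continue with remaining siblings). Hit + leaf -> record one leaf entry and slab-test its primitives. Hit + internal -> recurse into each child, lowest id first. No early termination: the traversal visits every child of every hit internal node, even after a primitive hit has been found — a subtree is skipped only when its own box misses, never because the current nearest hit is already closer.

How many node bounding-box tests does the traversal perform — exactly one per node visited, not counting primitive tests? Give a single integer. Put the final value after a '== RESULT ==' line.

Trace the traversal:
N0 x:[24,59] y:[1,42] z:[64/3,34] -> hit [24,34], descend [8, 13]
  N8 x:[24,59] y:[17,42] z:[64/3,89/3] -> hit [24,89/3], descend [9, 14]
    N9 x:[45,59] y:[17,42] z:[64/3,25] -> miss, prune
    N14 x:[24,59] y:[21,34] z:[74/3,89/3] -> hit [74/3,89/3], descend [4, 15]
      N4 x:[24,28] y:[21,26] z:[74/3,26] -> hit [74/3,26] leaf, test {P3@t=25, P11(miss)}
      N15 x:[55,59] y:[23,34] z:[76/3,89/3] -> miss, prune
  N13 x:[24,57] y:[1,18] z:[73/3,34] -> miss, prune

Visited [0, 8, 9, 14, 4, 15, 13]. Tests: 7 box, 1 leaf. Nearest: P3.

== RESULT ==
7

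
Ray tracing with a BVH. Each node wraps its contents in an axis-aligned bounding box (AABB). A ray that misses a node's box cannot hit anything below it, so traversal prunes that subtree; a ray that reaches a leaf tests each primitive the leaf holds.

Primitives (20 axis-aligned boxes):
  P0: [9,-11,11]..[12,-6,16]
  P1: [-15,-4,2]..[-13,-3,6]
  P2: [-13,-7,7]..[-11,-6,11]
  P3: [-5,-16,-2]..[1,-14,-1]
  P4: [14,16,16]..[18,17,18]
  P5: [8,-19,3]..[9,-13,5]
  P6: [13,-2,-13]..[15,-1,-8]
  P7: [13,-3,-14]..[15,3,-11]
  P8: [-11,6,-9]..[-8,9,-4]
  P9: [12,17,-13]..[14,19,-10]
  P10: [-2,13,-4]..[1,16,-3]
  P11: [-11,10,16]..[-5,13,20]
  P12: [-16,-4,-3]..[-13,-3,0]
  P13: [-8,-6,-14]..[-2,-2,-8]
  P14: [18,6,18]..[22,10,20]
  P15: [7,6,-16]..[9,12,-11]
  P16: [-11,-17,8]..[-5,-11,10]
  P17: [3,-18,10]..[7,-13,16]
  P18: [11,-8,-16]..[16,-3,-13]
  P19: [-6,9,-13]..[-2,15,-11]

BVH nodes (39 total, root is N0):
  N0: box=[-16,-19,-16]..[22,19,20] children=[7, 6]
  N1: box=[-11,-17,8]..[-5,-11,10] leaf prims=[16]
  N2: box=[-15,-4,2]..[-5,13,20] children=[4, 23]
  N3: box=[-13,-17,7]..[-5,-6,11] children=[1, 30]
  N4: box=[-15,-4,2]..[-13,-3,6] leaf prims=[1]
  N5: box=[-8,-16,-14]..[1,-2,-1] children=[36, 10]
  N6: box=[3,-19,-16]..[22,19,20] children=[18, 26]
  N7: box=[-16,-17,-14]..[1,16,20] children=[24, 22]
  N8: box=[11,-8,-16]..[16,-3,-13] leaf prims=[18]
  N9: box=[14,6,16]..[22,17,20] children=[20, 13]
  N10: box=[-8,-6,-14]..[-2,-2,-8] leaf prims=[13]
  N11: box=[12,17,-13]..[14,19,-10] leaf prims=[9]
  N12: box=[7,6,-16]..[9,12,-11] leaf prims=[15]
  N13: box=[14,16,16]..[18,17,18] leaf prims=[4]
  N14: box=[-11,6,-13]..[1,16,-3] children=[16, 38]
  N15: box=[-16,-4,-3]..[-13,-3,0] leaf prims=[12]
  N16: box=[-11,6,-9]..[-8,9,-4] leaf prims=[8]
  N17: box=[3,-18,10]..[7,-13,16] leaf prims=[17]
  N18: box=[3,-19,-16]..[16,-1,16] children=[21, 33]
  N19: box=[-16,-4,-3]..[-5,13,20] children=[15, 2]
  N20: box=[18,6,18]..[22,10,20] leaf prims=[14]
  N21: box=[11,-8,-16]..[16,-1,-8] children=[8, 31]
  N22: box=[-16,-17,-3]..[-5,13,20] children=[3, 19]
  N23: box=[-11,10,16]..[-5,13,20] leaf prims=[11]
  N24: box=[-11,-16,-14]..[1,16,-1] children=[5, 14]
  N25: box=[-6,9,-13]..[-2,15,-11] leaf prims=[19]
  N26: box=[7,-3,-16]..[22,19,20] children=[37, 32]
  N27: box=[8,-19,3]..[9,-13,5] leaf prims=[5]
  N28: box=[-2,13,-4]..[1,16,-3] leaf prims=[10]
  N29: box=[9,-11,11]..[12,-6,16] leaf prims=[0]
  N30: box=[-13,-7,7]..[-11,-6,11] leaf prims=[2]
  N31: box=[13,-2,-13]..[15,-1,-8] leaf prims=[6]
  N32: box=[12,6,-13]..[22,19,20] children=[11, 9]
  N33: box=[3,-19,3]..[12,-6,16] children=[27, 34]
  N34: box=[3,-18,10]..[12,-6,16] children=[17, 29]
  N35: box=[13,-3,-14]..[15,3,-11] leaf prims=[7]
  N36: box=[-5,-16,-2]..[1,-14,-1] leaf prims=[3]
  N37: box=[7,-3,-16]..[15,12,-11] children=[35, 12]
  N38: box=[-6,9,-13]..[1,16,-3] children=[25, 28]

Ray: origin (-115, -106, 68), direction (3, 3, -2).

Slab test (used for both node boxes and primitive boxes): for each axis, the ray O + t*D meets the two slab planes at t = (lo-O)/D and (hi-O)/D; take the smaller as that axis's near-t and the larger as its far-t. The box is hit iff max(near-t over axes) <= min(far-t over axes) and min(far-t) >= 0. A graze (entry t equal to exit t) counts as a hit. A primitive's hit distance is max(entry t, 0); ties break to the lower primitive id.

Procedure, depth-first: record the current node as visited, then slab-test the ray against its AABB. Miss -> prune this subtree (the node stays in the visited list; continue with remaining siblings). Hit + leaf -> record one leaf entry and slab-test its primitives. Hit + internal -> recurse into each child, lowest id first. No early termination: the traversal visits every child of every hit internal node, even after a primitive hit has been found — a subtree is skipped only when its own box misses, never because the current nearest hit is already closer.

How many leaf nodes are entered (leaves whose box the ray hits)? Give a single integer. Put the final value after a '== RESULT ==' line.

Walk:
N0 x:[33,137/3] y:[29,125/3] z:[24,42] -> hit [33,125/3], descend [6, 7]
  N6 x:[118/3,137/3] y:[29,125/3] z:[24,42] -> hit [118/3,125/3], descend [18, 26]
    N18 x:[118/3,131/3] y:[29,35] z:[26,42] -> miss, prune
    N26 x:[122/3,137/3] y:[103/3,125/3] z:[24,42] -> hit [122/3,125/3], descend [32, 37]
      N32 x:[127/3,137/3] y:[112/3,125/3] z:[24,81/2] -> miss, prune
      N37 x:[122/3,130/3] y:[103/3,118/3] z:[79/2,42] -> miss, prune
  N7 x:[33,116/3] y:[89/3,122/3] z:[24,41] -> hit [33,116/3], descend [22, 24]
    N22 x:[33,110/3] y:[89/3,119/3] z:[24,71/2] -> hit [33,71/2], descend [3, 19]
      N3 x:[34,110/3] y:[89/3,100/3] z:[57/2,61/2] -> miss, prune
      N19 x:[33,110/3] y:[34,119/3] z:[24,71/2] -> hit [34,71/2], descend [2, 15]
        N2 x:[100/3,110/3] y:[34,119/3] z:[24,33] -> miss, prune
        N15 x:[33,34] y:[34,103/3] z:[34,71/2] -> hit [34,34] leaf, test {P12@t=34}
    N24 x:[104/3,116/3] y:[30,122/3] z:[69/2,41] -> hit [104/3,116/3], descend [5, 14]
      N5 x:[107/3,116/3] y:[30,104/3] z:[69/2,41] -> miss, prune
      N14 x:[104/3,116/3] y:[112/3,122/3] z:[71/2,81/2] -> hit [112/3,116/3], descend [16, 38]
        N16 x:[104/3,107/3] y:[112/3,115/3] z:[36,77/2] -> miss, prune
        N38 x:[109/3,116/3] y:[115/3,122/3] z:[71/2,81/2] -> hit [115/3,116/3], descend [25, 28]
          N25 x:[109/3,113/3] y:[115/3,121/3] z:[79/2,81/2] -> miss, prune
          N28 x:[113/3,116/3] y:[119/3,122/3] z:[71/2,36] -> miss, prune

order=[0, 6, 18, 26, 32, 37, 7, 22, 3, 19, 2, 15, 24, 5, 14, 16, 38, 25, 28]  |boxes|=19  |leaves|=1  hit=P12

== RESULT ==
1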